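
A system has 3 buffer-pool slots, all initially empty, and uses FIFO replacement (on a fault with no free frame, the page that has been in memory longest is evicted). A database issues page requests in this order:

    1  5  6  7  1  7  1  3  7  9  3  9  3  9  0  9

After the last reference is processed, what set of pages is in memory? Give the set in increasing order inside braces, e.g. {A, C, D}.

{0, 3, 9}

1: fault, frames (1)
5: fault, frames (1 5)
6: fault, frames (1 5 6)
7: fault, evict 1, frames (5 6 7)
1: fault, evict 5, frames (6 7 1)
7: hit
1: hit
3: fault, evict 6, frames (7 1 3)
7: hit
9: fault, evict 7, frames (1 3 9)
3: hit
9: hit
3: hit
9: hit
0: fault, evict 1, frames (3 9 0)
9: hit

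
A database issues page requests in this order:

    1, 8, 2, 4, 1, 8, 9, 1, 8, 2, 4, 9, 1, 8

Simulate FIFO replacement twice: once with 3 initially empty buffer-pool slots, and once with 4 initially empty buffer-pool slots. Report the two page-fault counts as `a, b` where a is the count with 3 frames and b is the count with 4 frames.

11, 12

3 frames: F F F F F F F . . F F . F F → 11 faults.
4 frames: F F F F . . F F F F F F F F → 12 faults.
12 > 11: adding a frame increased faults — Belady's anomaly.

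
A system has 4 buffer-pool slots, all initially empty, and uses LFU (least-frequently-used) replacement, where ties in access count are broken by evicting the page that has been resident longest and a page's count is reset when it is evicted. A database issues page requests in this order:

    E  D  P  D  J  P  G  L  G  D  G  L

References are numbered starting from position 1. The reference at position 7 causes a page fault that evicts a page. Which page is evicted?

E

pos 1: E: fault, frames {E}
pos 2: D: fault, frames {E,D}
pos 3: P: fault, frames {E,D,P}
pos 4: D: hit
pos 5: J: fault, frames {E,D,P,J}
pos 6: P: hit
pos 7: G: fault, evict E, frames {D,P,J,G}
At position 7, page E is evicted.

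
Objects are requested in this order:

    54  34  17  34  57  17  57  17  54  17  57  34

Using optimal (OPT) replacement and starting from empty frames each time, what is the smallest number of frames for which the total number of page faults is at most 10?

f=1: 12 faults
f=2: 7 faults
f=3: 5 faults
f=4: 4 faults
Smallest f with faults ≤ 10 is 2.

2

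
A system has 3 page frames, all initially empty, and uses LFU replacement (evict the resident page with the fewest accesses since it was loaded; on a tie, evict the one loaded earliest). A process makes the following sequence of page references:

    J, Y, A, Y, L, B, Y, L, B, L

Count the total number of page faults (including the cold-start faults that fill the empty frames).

J -> fault, frames [J]
Y -> fault, frames [J, Y]
A -> fault, frames [J, Y, A]
Y -> hit
L -> fault, evict J, frames [Y, A, L]
B -> fault, evict A, frames [Y, L, B]
Y -> hit
L -> hit
B -> hit
L -> hit
Page faults: 5.

5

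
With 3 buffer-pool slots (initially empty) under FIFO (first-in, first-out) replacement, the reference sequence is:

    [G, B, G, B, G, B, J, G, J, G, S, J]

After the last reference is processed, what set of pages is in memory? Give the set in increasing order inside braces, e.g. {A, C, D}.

G → fault, frames [G]
B → fault, frames [G, B]
G → hit
B → hit
G → hit
B → hit
J → fault, frames [G, B, J]
G → hit
J → hit
G → hit
S → fault, evict G, frames [B, J, S]
J → hit

{B, J, S}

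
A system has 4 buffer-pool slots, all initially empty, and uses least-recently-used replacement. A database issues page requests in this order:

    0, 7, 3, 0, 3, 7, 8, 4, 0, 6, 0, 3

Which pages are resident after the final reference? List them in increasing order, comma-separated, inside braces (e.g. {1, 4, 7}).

{0, 3, 4, 6}

0: miss, frames (0)
7: miss, frames (0 7)
3: miss, frames (0 7 3)
0: hit
3: hit
7: hit
8: miss, frames (0 3 7 8)
4: miss, evict 0, frames (3 7 8 4)
0: miss, evict 3, frames (7 8 4 0)
6: miss, evict 7, frames (8 4 0 6)
0: hit
3: miss, evict 8, frames (4 6 0 3)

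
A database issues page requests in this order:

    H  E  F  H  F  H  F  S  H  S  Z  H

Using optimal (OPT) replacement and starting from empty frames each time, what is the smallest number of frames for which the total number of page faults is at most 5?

f=1: 12 faults
f=2: 5 faults
f=3: 5 faults
f=4: 5 faults
f=5: 5 faults
Smallest f with faults ≤ 5 is 2.

2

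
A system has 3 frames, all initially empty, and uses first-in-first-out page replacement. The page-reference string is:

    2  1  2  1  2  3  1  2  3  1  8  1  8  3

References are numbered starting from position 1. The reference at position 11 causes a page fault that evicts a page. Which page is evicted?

pos 1: 2 → miss, frames [2]
pos 2: 1 → miss, frames [2, 1]
pos 3: 2 → hit
pos 4: 1 → hit
pos 5: 2 → hit
pos 6: 3 → miss, frames [2, 1, 3]
pos 7: 1 → hit
pos 8: 2 → hit
pos 9: 3 → hit
pos 10: 1 → hit
pos 11: 8 → miss, evict 2, frames [1, 3, 8]
At position 11, page 2 is evicted.

2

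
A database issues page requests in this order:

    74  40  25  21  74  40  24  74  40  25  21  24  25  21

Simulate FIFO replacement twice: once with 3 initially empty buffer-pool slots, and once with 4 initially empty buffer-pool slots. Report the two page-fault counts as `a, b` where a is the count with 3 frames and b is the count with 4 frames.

9, 10

3 frames: F F F F F F F . . F F . . . → 9 faults.
4 frames: F F F F . . F F F F F F . . → 10 faults.
10 > 9: adding a frame increased faults — Belady's anomaly.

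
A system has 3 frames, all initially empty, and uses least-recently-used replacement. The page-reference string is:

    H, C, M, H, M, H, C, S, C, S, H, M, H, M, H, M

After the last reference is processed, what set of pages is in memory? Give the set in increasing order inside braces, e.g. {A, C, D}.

H: fault, frames (H)
C: fault, frames (H C)
M: fault, frames (H C M)
H: hit
M: hit
H: hit
C: hit
S: fault, evict M, frames (H C S)
C: hit
S: hit
H: hit
M: fault, evict C, frames (S H M)
H: hit
M: hit
H: hit
M: hit

{H, M, S}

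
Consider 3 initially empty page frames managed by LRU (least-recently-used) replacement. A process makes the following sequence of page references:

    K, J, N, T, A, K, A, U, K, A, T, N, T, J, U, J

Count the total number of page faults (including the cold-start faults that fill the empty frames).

11

K -> fault, frames {K}
J -> fault, frames {K,J}
N -> fault, frames {K,J,N}
T -> fault, evict K, frames {J,N,T}
A -> fault, evict J, frames {N,T,A}
K -> fault, evict N, frames {T,A,K}
A -> hit
U -> fault, evict T, frames {K,A,U}
K -> hit
A -> hit
T -> fault, evict U, frames {K,A,T}
N -> fault, evict K, frames {A,T,N}
T -> hit
J -> fault, evict A, frames {N,T,J}
U -> fault, evict N, frames {T,J,U}
J -> hit
Page faults: 11.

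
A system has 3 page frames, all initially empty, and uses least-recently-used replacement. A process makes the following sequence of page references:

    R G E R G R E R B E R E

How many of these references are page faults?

R → miss, frames [R]
G → miss, frames [R, G]
E → miss, frames [R, G, E]
R → hit
G → hit
R → hit
E → hit
R → hit
B → miss, evict G, frames [E, R, B]
E → hit
R → hit
E → hit
Page faults: 4.

4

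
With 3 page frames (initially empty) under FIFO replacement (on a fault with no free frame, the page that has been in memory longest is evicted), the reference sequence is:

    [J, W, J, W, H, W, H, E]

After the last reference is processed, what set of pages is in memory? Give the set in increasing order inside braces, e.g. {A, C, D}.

{E, H, W}

J → fault, frames {J}
W → fault, frames {J,W}
J → hit
W → hit
H → fault, frames {J,W,H}
W → hit
H → hit
E → fault, evict J, frames {W,H,E}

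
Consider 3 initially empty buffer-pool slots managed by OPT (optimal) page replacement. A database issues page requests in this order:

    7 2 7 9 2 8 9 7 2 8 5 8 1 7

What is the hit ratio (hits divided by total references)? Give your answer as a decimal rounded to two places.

0.50

7 → miss, frames (7)
2 → miss, frames (7 2)
7 → hit
9 → miss, frames (7 2 9)
2 → hit
8 → miss, evict 2, frames (7 9 8)
9 → hit
7 → hit
2 → miss, evict 9, frames (7 8 2)
8 → hit
5 → miss, evict 2, frames (7 8 5)
8 → hit
1 → miss, evict 5, frames (7 8 1)
7 → hit
Hits: 7 of 14 references → 7/14 = 0.5000.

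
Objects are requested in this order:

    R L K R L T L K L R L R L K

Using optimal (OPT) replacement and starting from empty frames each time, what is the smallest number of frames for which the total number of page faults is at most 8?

2

f=1: 14 faults
f=2: 8 faults
f=3: 5 faults
f=4: 4 faults
Smallest f with faults ≤ 8 is 2.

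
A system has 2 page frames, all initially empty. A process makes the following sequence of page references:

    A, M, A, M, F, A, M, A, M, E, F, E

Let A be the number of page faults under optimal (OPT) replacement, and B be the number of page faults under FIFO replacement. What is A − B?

-1

Under OPT: F F . . F . F . . F F . → 6 faults.
Under FIFO: F F . . F F F . . F F . → 7 faults.
A − B = 6 − 7 = -1.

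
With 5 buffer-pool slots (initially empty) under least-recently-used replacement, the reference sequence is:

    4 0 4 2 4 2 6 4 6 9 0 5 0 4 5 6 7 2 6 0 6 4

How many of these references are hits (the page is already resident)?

4 -> fault, frames [4]
0 -> fault, frames [4, 0]
4 -> hit
2 -> fault, frames [0, 4, 2]
4 -> hit
2 -> hit
6 -> fault, frames [0, 4, 2, 6]
4 -> hit
6 -> hit
9 -> fault, frames [0, 2, 4, 6, 9]
0 -> hit
5 -> fault, evict 2, frames [4, 6, 9, 0, 5]
0 -> hit
4 -> hit
5 -> hit
6 -> hit
7 -> fault, evict 9, frames [0, 4, 5, 6, 7]
2 -> fault, evict 0, frames [4, 5, 6, 7, 2]
6 -> hit
0 -> fault, evict 4, frames [5, 7, 2, 6, 0]
6 -> hit
4 -> fault, evict 5, frames [7, 2, 0, 6, 4]
Hits: 12.

12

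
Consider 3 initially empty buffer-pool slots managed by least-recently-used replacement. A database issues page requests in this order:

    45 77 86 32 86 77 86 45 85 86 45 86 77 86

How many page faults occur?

45: fault, frames {45}
77: fault, frames {45,77}
86: fault, frames {45,77,86}
32: fault, evict 45, frames {77,86,32}
86: hit
77: hit
86: hit
45: fault, evict 32, frames {77,86,45}
85: fault, evict 77, frames {86,45,85}
86: hit
45: hit
86: hit
77: fault, evict 85, frames {45,86,77}
86: hit
Page faults: 7.

7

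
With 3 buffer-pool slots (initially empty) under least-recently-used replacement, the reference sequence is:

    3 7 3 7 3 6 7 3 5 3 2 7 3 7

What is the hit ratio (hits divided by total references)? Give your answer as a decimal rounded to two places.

3: fault, frames (3)
7: fault, frames (3 7)
3: hit
7: hit
3: hit
6: fault, frames (7 3 6)
7: hit
3: hit
5: fault, evict 6, frames (7 3 5)
3: hit
2: fault, evict 7, frames (5 3 2)
7: fault, evict 5, frames (3 2 7)
3: hit
7: hit
Hits: 8 of 14 references → 8/14 = 0.5714.

0.57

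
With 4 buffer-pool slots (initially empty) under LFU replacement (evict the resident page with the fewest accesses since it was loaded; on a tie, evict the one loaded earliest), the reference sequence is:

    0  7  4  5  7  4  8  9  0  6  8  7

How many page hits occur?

0 → miss, frames [0]
7 → miss, frames [0, 7]
4 → miss, frames [0, 7, 4]
5 → miss, frames [0, 7, 4, 5]
7 → hit
4 → hit
8 → miss, evict 0, frames [7, 4, 5, 8]
9 → miss, evict 5, frames [7, 4, 8, 9]
0 → miss, evict 8, frames [7, 4, 9, 0]
6 → miss, evict 9, frames [7, 4, 0, 6]
8 → miss, evict 0, frames [7, 4, 6, 8]
7 → hit
Hits: 3.

3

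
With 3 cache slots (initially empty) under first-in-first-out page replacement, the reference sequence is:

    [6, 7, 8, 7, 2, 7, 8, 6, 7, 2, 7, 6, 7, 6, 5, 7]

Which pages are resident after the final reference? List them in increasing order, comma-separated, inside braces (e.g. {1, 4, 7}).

6: fault, frames [6]
7: fault, frames [6, 7]
8: fault, frames [6, 7, 8]
7: hit
2: fault, evict 6, frames [7, 8, 2]
7: hit
8: hit
6: fault, evict 7, frames [8, 2, 6]
7: fault, evict 8, frames [2, 6, 7]
2: hit
7: hit
6: hit
7: hit
6: hit
5: fault, evict 2, frames [6, 7, 5]
7: hit

{5, 6, 7}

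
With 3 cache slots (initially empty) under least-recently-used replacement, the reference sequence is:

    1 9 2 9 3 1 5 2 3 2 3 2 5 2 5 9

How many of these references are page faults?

9

1: fault, frames {1}
9: fault, frames {1,9}
2: fault, frames {1,9,2}
9: hit
3: fault, evict 1, frames {2,9,3}
1: fault, evict 2, frames {9,3,1}
5: fault, evict 9, frames {3,1,5}
2: fault, evict 3, frames {1,5,2}
3: fault, evict 1, frames {5,2,3}
2: hit
3: hit
2: hit
5: hit
2: hit
5: hit
9: fault, evict 3, frames {2,5,9}
Page faults: 9.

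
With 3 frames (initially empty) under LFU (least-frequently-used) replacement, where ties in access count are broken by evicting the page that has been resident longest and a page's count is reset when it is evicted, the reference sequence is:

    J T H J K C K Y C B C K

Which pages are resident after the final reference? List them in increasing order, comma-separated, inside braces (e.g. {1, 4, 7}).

{C, J, K}

J: miss, frames (J)
T: miss, frames (J T)
H: miss, frames (J T H)
J: hit
K: miss, evict T, frames (J H K)
C: miss, evict H, frames (J K C)
K: hit
Y: miss, evict C, frames (J K Y)
C: miss, evict Y, frames (J K C)
B: miss, evict C, frames (J K B)
C: miss, evict B, frames (J K C)
K: hit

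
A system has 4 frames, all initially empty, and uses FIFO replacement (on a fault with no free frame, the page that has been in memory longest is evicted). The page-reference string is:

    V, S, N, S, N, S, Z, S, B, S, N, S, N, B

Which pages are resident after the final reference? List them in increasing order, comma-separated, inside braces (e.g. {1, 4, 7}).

{B, N, S, Z}

V -> fault, frames [V]
S -> fault, frames [V, S]
N -> fault, frames [V, S, N]
S -> hit
N -> hit
S -> hit
Z -> fault, frames [V, S, N, Z]
S -> hit
B -> fault, evict V, frames [S, N, Z, B]
S -> hit
N -> hit
S -> hit
N -> hit
B -> hit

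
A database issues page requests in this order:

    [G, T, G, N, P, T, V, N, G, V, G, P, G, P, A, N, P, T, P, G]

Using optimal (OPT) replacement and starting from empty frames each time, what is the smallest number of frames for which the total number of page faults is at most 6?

f=1: 20 faults
f=2: 12 faults
f=3: 9 faults
f=4: 7 faults
f=5: 6 faults
f=6: 6 faults
Smallest f with faults ≤ 6 is 5.

5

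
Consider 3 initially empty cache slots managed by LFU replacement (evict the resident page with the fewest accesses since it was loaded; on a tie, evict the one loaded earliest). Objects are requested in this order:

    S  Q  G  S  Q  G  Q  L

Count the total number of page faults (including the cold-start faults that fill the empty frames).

S: miss, frames [S]
Q: miss, frames [S, Q]
G: miss, frames [S, Q, G]
S: hit
Q: hit
G: hit
Q: hit
L: miss, evict S, frames [Q, G, L]
Page faults: 4.

4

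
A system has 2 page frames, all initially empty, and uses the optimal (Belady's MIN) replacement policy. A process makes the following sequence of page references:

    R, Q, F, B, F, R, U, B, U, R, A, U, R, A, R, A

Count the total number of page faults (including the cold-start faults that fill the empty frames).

9

R -> miss, frames [R]
Q -> miss, frames [R, Q]
F -> miss, evict Q, frames [R, F]
B -> miss, evict R, frames [F, B]
F -> hit
R -> miss, evict F, frames [B, R]
U -> miss, evict R, frames [B, U]
B -> hit
U -> hit
R -> miss, evict B, frames [U, R]
A -> miss, evict R, frames [U, A]
U -> hit
R -> miss, evict U, frames [A, R]
A -> hit
R -> hit
A -> hit
Page faults: 9.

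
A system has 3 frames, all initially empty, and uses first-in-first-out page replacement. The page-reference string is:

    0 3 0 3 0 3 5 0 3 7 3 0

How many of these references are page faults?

0 -> fault, frames [0]
3 -> fault, frames [0, 3]
0 -> hit
3 -> hit
0 -> hit
3 -> hit
5 -> fault, frames [0, 3, 5]
0 -> hit
3 -> hit
7 -> fault, evict 0, frames [3, 5, 7]
3 -> hit
0 -> fault, evict 3, frames [5, 7, 0]
Page faults: 5.

5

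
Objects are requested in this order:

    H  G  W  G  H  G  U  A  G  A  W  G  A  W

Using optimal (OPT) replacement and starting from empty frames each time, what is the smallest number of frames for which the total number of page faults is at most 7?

f=1: 14 faults
f=2: 8 faults
f=3: 5 faults
f=4: 5 faults
f=5: 5 faults
Smallest f with faults ≤ 7 is 3.

3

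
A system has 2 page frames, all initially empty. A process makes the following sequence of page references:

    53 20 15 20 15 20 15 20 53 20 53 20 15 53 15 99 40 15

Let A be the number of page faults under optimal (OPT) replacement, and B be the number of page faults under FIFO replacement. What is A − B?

Under OPT: F F F . . . . . F . . . F . . F F . → 7 faults.
Under FIFO: F F F . . . . . F F . . F F . F F F → 10 faults.
A − B = 7 − 10 = -3.

-3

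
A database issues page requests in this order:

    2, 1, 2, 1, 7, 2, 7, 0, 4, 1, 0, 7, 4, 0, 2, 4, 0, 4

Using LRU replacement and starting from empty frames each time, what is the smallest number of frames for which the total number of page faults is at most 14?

2

f=1: 18 faults
f=2: 14 faults
f=3: 9 faults
f=4: 7 faults
f=5: 5 faults
Smallest f with faults ≤ 14 is 2.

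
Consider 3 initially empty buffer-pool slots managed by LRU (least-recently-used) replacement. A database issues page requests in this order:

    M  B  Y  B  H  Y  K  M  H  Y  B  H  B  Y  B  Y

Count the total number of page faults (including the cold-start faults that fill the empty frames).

M -> fault, frames {M}
B -> fault, frames {M,B}
Y -> fault, frames {M,B,Y}
B -> hit
H -> fault, evict M, frames {Y,B,H}
Y -> hit
K -> fault, evict B, frames {H,Y,K}
M -> fault, evict H, frames {Y,K,M}
H -> fault, evict Y, frames {K,M,H}
Y -> fault, evict K, frames {M,H,Y}
B -> fault, evict M, frames {H,Y,B}
H -> hit
B -> hit
Y -> hit
B -> hit
Y -> hit
Page faults: 9.

9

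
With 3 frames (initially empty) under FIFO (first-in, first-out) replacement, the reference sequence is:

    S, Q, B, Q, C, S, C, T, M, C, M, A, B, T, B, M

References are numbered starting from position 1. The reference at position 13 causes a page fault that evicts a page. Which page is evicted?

pos 1: S -> fault, frames (S)
pos 2: Q -> fault, frames (S Q)
pos 3: B -> fault, frames (S Q B)
pos 4: Q -> hit
pos 5: C -> fault, evict S, frames (Q B C)
pos 6: S -> fault, evict Q, frames (B C S)
pos 7: C -> hit
pos 8: T -> fault, evict B, frames (C S T)
pos 9: M -> fault, evict C, frames (S T M)
pos 10: C -> fault, evict S, frames (T M C)
pos 11: M -> hit
pos 12: A -> fault, evict T, frames (M C A)
pos 13: B -> fault, evict M, frames (C A B)
At position 13, page M is evicted.

M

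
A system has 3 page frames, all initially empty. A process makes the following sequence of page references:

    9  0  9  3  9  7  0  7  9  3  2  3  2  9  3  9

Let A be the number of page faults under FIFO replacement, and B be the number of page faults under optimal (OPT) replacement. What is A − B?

1

Under FIFO: F F . F . F . . F . F F . . . . → 7 faults.
Under OPT: F F . F . F . . . F F . . . . . → 6 faults.
A − B = 7 − 6 = 1.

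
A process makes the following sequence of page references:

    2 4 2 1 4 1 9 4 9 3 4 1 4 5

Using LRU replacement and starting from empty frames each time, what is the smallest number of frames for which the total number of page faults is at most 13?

f=1: 14 faults
f=2: 10 faults
f=3: 7 faults
f=4: 6 faults
f=5: 6 faults
f=6: 6 faults
Smallest f with faults ≤ 13 is 2.

2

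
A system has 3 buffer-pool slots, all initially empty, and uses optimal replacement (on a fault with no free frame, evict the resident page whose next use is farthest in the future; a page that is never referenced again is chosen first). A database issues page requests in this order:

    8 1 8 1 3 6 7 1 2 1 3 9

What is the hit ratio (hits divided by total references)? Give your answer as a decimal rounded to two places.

0.42

8: fault, frames {8}
1: fault, frames {8,1}
8: hit
1: hit
3: fault, frames {8,1,3}
6: fault, evict 8, frames {1,3,6}
7: fault, evict 6, frames {1,3,7}
1: hit
2: fault, evict 7, frames {1,3,2}
1: hit
3: hit
9: fault, evict 2, frames {1,3,9}
Hits: 5 of 12 references → 5/12 = 0.4167.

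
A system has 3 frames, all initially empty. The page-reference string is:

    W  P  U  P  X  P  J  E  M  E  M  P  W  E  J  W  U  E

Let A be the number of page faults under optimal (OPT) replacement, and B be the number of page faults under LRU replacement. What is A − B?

Under OPT: F F F . F . F F F . . . F . F . F . → 10 faults.
Under LRU: F F F . F . F F F . . F F F F . F F → 13 faults.
A − B = 10 − 13 = -3.

-3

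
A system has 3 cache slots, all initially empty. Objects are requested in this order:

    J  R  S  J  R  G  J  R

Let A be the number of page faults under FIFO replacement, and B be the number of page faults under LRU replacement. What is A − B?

2

Under FIFO: F F F . . F F F → 6 faults.
Under LRU: F F F . . F . . → 4 faults.
A − B = 6 − 4 = 2.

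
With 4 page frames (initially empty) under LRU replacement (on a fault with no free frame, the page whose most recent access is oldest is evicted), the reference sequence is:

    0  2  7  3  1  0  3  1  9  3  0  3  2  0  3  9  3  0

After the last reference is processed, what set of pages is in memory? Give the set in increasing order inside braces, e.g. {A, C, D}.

0 → fault, frames {0}
2 → fault, frames {0,2}
7 → fault, frames {0,2,7}
3 → fault, frames {0,2,7,3}
1 → fault, evict 0, frames {2,7,3,1}
0 → fault, evict 2, frames {7,3,1,0}
3 → hit
1 → hit
9 → fault, evict 7, frames {0,3,1,9}
3 → hit
0 → hit
3 → hit
2 → fault, evict 1, frames {9,0,3,2}
0 → hit
3 → hit
9 → hit
3 → hit
0 → hit

{0, 2, 3, 9}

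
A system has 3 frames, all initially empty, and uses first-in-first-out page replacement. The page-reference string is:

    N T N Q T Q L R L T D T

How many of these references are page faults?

7

N → fault, frames (N)
T → fault, frames (N T)
N → hit
Q → fault, frames (N T Q)
T → hit
Q → hit
L → fault, evict N, frames (T Q L)
R → fault, evict T, frames (Q L R)
L → hit
T → fault, evict Q, frames (L R T)
D → fault, evict L, frames (R T D)
T → hit
Page faults: 7.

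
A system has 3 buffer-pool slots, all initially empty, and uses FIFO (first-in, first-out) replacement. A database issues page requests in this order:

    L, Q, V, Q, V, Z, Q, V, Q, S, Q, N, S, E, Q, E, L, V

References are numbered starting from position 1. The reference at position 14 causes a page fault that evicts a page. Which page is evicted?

S

pos 1: L: fault, frames (L)
pos 2: Q: fault, frames (L Q)
pos 3: V: fault, frames (L Q V)
pos 4: Q: hit
pos 5: V: hit
pos 6: Z: fault, evict L, frames (Q V Z)
pos 7: Q: hit
pos 8: V: hit
pos 9: Q: hit
pos 10: S: fault, evict Q, frames (V Z S)
pos 11: Q: fault, evict V, frames (Z S Q)
pos 12: N: fault, evict Z, frames (S Q N)
pos 13: S: hit
pos 14: E: fault, evict S, frames (Q N E)
At position 14, page S is evicted.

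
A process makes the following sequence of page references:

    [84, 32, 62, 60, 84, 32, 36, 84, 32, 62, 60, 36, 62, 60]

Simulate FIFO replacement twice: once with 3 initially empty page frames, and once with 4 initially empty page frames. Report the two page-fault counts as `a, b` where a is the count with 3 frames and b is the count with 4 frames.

3 frames: F F F F F F F . . F F . . . → 9 faults.
4 frames: F F F F . . F F F F F F . . → 10 faults.
10 > 9: adding a frame increased faults — Belady's anomaly.

9, 10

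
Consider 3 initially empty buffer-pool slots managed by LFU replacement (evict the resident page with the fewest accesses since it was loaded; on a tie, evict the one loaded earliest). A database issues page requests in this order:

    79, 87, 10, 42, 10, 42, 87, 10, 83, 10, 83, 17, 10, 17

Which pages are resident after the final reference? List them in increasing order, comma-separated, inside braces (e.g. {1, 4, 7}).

{10, 17, 83}

79: miss, frames [79]
87: miss, frames [79, 87]
10: miss, frames [79, 87, 10]
42: miss, evict 79, frames [87, 10, 42]
10: hit
42: hit
87: hit
10: hit
83: miss, evict 87, frames [10, 42, 83]
10: hit
83: hit
17: miss, evict 42, frames [10, 83, 17]
10: hit
17: hit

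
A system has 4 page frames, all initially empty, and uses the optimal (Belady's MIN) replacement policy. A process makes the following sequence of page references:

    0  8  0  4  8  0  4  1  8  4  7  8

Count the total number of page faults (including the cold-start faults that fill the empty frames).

0 -> miss, frames (0)
8 -> miss, frames (0 8)
0 -> hit
4 -> miss, frames (0 8 4)
8 -> hit
0 -> hit
4 -> hit
1 -> miss, frames (0 8 4 1)
8 -> hit
4 -> hit
7 -> miss, evict 1, frames (0 8 4 7)
8 -> hit
Page faults: 5.

5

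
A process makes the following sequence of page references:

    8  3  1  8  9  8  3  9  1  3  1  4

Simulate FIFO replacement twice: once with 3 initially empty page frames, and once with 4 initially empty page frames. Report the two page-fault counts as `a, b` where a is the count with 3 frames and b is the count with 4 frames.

3 frames: F F F . F F F . F . . F → 8 faults.
4 frames: F F F . F . . . . . . F → 5 faults.
5 < 8: adding a frame reduced faults, as is typical.

8, 5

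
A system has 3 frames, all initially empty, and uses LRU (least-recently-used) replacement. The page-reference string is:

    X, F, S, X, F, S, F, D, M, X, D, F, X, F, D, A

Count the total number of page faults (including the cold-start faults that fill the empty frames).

8

X: fault, frames [X]
F: fault, frames [X, F]
S: fault, frames [X, F, S]
X: hit
F: hit
S: hit
F: hit
D: fault, evict X, frames [S, F, D]
M: fault, evict S, frames [F, D, M]
X: fault, evict F, frames [D, M, X]
D: hit
F: fault, evict M, frames [X, D, F]
X: hit
F: hit
D: hit
A: fault, evict X, frames [F, D, A]
Page faults: 8.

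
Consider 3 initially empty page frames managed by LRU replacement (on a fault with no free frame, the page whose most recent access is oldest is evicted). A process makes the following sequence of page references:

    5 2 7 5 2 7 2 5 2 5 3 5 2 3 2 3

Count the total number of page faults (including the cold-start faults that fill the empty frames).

4

5: miss, frames [5]
2: miss, frames [5, 2]
7: miss, frames [5, 2, 7]
5: hit
2: hit
7: hit
2: hit
5: hit
2: hit
5: hit
3: miss, evict 7, frames [2, 5, 3]
5: hit
2: hit
3: hit
2: hit
3: hit
Page faults: 4.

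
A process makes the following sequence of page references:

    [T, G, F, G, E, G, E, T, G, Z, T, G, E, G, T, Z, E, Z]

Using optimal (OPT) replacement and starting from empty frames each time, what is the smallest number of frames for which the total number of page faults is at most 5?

f=1: 18 faults
f=2: 10 faults
f=3: 7 faults
f=4: 5 faults
f=5: 5 faults
Smallest f with faults ≤ 5 is 4.

4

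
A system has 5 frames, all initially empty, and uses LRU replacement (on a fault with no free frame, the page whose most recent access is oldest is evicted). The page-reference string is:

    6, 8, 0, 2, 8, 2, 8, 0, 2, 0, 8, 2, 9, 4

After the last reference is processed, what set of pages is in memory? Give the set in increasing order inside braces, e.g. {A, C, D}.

{0, 2, 4, 8, 9}

6 → miss, frames {6}
8 → miss, frames {6,8}
0 → miss, frames {6,8,0}
2 → miss, frames {6,8,0,2}
8 → hit
2 → hit
8 → hit
0 → hit
2 → hit
0 → hit
8 → hit
2 → hit
9 → miss, frames {6,0,8,2,9}
4 → miss, evict 6, frames {0,8,2,9,4}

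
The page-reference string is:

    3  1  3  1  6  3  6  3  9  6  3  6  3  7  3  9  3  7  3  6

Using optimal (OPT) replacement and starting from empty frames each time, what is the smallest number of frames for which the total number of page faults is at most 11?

f=1: 20 faults
f=2: 9 faults
f=3: 6 faults
f=4: 5 faults
f=5: 5 faults
Smallest f with faults ≤ 11 is 2.

2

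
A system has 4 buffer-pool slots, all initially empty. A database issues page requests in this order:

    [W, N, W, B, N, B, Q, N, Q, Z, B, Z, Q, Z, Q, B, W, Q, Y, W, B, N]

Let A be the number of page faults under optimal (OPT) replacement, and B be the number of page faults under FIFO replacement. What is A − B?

-2

Under OPT: F F . F . . F . . F . . . . . . . . F . . F → 7 faults.
Under FIFO: F F . F . . F . . F . . . . . . F . F . F F → 9 faults.
A − B = 7 − 9 = -2.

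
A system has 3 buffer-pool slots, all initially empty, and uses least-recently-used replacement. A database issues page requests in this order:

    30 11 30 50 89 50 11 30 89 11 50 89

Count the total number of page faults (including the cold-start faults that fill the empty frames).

30 -> fault, frames {30}
11 -> fault, frames {30,11}
30 -> hit
50 -> fault, frames {11,30,50}
89 -> fault, evict 11, frames {30,50,89}
50 -> hit
11 -> fault, evict 30, frames {89,50,11}
30 -> fault, evict 89, frames {50,11,30}
89 -> fault, evict 50, frames {11,30,89}
11 -> hit
50 -> fault, evict 30, frames {89,11,50}
89 -> hit
Page faults: 8.

8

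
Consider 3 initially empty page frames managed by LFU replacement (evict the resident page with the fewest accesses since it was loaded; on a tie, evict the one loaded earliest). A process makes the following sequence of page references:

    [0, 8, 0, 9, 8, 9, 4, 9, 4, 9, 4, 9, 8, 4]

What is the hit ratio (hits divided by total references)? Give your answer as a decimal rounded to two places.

0 → fault, frames [0]
8 → fault, frames [0, 8]
0 → hit
9 → fault, frames [0, 8, 9]
8 → hit
9 → hit
4 → fault, evict 0, frames [8, 9, 4]
9 → hit
4 → hit
9 → hit
4 → hit
9 → hit
8 → hit
4 → hit
Hits: 10 of 14 references → 10/14 = 0.7143.

0.71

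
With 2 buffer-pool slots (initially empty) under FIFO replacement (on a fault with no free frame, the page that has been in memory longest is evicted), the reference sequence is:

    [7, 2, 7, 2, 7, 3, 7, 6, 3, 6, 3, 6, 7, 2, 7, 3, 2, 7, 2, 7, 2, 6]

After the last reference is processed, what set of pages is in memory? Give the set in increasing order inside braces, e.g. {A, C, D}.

7 → miss, frames (7)
2 → miss, frames (7 2)
7 → hit
2 → hit
7 → hit
3 → miss, evict 7, frames (2 3)
7 → miss, evict 2, frames (3 7)
6 → miss, evict 3, frames (7 6)
3 → miss, evict 7, frames (6 3)
6 → hit
3 → hit
6 → hit
7 → miss, evict 6, frames (3 7)
2 → miss, evict 3, frames (7 2)
7 → hit
3 → miss, evict 7, frames (2 3)
2 → hit
7 → miss, evict 2, frames (3 7)
2 → miss, evict 3, frames (7 2)
7 → hit
2 → hit
6 → miss, evict 7, frames (2 6)

{2, 6}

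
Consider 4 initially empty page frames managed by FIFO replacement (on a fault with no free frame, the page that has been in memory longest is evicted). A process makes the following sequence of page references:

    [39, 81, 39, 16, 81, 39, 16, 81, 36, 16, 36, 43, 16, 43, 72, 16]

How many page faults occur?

6

39: miss, frames (39)
81: miss, frames (39 81)
39: hit
16: miss, frames (39 81 16)
81: hit
39: hit
16: hit
81: hit
36: miss, frames (39 81 16 36)
16: hit
36: hit
43: miss, evict 39, frames (81 16 36 43)
16: hit
43: hit
72: miss, evict 81, frames (16 36 43 72)
16: hit
Page faults: 6.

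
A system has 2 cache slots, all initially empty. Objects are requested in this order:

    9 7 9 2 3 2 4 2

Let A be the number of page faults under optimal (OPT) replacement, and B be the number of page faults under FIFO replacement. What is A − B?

Under OPT: F F . F F . F . → 5 faults.
Under FIFO: F F . F F . F F → 6 faults.
A − B = 5 − 6 = -1.

-1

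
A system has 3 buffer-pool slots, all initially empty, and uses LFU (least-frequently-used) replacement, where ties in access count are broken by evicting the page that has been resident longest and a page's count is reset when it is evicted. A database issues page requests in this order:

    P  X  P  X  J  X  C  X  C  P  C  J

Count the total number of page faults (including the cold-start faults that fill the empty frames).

5

P → fault, frames [P]
X → fault, frames [P, X]
P → hit
X → hit
J → fault, frames [P, X, J]
X → hit
C → fault, evict J, frames [P, X, C]
X → hit
C → hit
P → hit
C → hit
J → fault, evict P, frames [X, C, J]
Page faults: 5.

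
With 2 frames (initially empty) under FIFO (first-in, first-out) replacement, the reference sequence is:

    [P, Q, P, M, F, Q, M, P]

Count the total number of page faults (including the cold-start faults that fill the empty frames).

7

P → miss, frames [P]
Q → miss, frames [P, Q]
P → hit
M → miss, evict P, frames [Q, M]
F → miss, evict Q, frames [M, F]
Q → miss, evict M, frames [F, Q]
M → miss, evict F, frames [Q, M]
P → miss, evict Q, frames [M, P]
Page faults: 7.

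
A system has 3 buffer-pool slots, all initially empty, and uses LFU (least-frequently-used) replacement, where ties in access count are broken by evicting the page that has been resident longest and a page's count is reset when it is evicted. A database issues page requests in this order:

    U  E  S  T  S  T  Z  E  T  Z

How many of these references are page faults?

7

U -> fault, frames {U}
E -> fault, frames {U,E}
S -> fault, frames {U,E,S}
T -> fault, evict U, frames {E,S,T}
S -> hit
T -> hit
Z -> fault, evict E, frames {S,T,Z}
E -> fault, evict Z, frames {S,T,E}
T -> hit
Z -> fault, evict E, frames {S,T,Z}
Page faults: 7.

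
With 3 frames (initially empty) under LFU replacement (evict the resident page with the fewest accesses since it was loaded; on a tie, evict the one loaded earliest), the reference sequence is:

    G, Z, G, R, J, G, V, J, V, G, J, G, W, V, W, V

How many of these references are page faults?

9

G: miss, frames {G}
Z: miss, frames {G,Z}
G: hit
R: miss, frames {G,Z,R}
J: miss, evict Z, frames {G,R,J}
G: hit
V: miss, evict R, frames {G,J,V}
J: hit
V: hit
G: hit
J: hit
G: hit
W: miss, evict V, frames {G,J,W}
V: miss, evict W, frames {G,J,V}
W: miss, evict V, frames {G,J,W}
V: miss, evict W, frames {G,J,V}
Page faults: 9.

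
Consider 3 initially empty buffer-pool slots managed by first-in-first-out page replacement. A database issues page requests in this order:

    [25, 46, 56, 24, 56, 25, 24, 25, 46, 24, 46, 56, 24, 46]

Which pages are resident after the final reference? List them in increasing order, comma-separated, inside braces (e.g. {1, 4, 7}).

{24, 46, 56}

25 → fault, frames (25)
46 → fault, frames (25 46)
56 → fault, frames (25 46 56)
24 → fault, evict 25, frames (46 56 24)
56 → hit
25 → fault, evict 46, frames (56 24 25)
24 → hit
25 → hit
46 → fault, evict 56, frames (24 25 46)
24 → hit
46 → hit
56 → fault, evict 24, frames (25 46 56)
24 → fault, evict 25, frames (46 56 24)
46 → hit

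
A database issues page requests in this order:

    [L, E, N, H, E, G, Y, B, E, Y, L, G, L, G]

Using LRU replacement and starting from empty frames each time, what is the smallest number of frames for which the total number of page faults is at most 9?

f=1: 14 faults
f=2: 12 faults
f=3: 10 faults
f=4: 9 faults
f=5: 8 faults
f=6: 8 faults
f=7: 7 faults
Smallest f with faults ≤ 9 is 4.

4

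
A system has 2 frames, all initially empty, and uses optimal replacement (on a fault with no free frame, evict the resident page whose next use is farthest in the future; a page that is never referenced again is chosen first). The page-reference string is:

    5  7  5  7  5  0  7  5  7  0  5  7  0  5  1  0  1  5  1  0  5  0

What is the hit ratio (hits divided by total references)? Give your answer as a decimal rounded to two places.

5 -> miss, frames {5}
7 -> miss, frames {5,7}
5 -> hit
7 -> hit
5 -> hit
0 -> miss, evict 5, frames {7,0}
7 -> hit
5 -> miss, evict 0, frames {7,5}
7 -> hit
0 -> miss, evict 7, frames {5,0}
5 -> hit
7 -> miss, evict 5, frames {0,7}
0 -> hit
5 -> miss, evict 7, frames {0,5}
1 -> miss, evict 5, frames {0,1}
0 -> hit
1 -> hit
5 -> miss, evict 0, frames {1,5}
1 -> hit
0 -> miss, evict 1, frames {5,0}
5 -> hit
0 -> hit
Hits: 12 of 22 references → 12/22 = 0.5455.

0.55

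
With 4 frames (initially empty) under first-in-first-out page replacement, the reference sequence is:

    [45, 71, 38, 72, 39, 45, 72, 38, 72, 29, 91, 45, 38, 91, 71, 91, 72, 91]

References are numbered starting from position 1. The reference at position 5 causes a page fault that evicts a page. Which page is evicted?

45

pos 1: 45 → miss, frames [45]
pos 2: 71 → miss, frames [45, 71]
pos 3: 38 → miss, frames [45, 71, 38]
pos 4: 72 → miss, frames [45, 71, 38, 72]
pos 5: 39 → miss, evict 45, frames [71, 38, 72, 39]
At position 5, page 45 is evicted.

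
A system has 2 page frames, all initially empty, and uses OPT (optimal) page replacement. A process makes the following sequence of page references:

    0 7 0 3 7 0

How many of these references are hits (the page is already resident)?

0 -> fault, frames (0)
7 -> fault, frames (0 7)
0 -> hit
3 -> fault, evict 0, frames (7 3)
7 -> hit
0 -> fault, evict 3, frames (7 0)
Hits: 2.

2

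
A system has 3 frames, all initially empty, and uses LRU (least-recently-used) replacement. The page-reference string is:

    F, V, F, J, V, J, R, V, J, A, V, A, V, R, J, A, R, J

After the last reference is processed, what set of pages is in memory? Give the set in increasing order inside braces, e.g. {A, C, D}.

F → miss, frames (F)
V → miss, frames (F V)
F → hit
J → miss, frames (V F J)
V → hit
J → hit
R → miss, evict F, frames (V J R)
V → hit
J → hit
A → miss, evict R, frames (V J A)
V → hit
A → hit
V → hit
R → miss, evict J, frames (A V R)
J → miss, evict A, frames (V R J)
A → miss, evict V, frames (R J A)
R → hit
J → hit

{A, J, R}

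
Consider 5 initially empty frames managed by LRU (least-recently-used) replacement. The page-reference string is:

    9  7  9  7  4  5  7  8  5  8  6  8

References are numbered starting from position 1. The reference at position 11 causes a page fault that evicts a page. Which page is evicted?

pos 1: 9: fault, frames {9}
pos 2: 7: fault, frames {9,7}
pos 3: 9: hit
pos 4: 7: hit
pos 5: 4: fault, frames {9,7,4}
pos 6: 5: fault, frames {9,7,4,5}
pos 7: 7: hit
pos 8: 8: fault, frames {9,4,5,7,8}
pos 9: 5: hit
pos 10: 8: hit
pos 11: 6: fault, evict 9, frames {4,7,5,8,6}
At position 11, page 9 is evicted.

9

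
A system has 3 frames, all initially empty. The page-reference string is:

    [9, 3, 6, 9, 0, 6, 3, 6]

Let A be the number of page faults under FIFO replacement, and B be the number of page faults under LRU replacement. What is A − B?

-1

Under FIFO: F F F . F . . . → 4 faults.
Under LRU: F F F . F . F . → 5 faults.
A − B = 4 − 5 = -1.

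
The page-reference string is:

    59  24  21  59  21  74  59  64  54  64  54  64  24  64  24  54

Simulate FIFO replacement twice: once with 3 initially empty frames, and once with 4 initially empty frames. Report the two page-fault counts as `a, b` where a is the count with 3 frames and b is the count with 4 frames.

3 frames: F F F . . F F F F . . . F . . . → 8 faults.
4 frames: F F F . . F . F F . . . F . . . → 7 faults.
7 < 8: adding a frame reduced faults, as is typical.

8, 7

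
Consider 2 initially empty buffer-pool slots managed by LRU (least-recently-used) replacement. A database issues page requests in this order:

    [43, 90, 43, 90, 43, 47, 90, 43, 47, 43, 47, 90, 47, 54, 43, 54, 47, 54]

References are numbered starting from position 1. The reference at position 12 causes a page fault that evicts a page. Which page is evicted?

43

pos 1: 43: fault, frames (43)
pos 2: 90: fault, frames (43 90)
pos 3: 43: hit
pos 4: 90: hit
pos 5: 43: hit
pos 6: 47: fault, evict 90, frames (43 47)
pos 7: 90: fault, evict 43, frames (47 90)
pos 8: 43: fault, evict 47, frames (90 43)
pos 9: 47: fault, evict 90, frames (43 47)
pos 10: 43: hit
pos 11: 47: hit
pos 12: 90: fault, evict 43, frames (47 90)
At position 12, page 43 is evicted.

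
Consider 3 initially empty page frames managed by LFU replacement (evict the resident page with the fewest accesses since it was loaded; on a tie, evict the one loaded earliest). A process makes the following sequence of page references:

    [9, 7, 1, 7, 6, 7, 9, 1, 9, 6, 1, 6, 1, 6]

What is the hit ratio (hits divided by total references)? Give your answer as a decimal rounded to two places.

9 → miss, frames (9)
7 → miss, frames (9 7)
1 → miss, frames (9 7 1)
7 → hit
6 → miss, evict 9, frames (7 1 6)
7 → hit
9 → miss, evict 1, frames (7 6 9)
1 → miss, evict 6, frames (7 9 1)
9 → hit
6 → miss, evict 1, frames (7 9 6)
1 → miss, evict 6, frames (7 9 1)
6 → miss, evict 1, frames (7 9 6)
1 → miss, evict 6, frames (7 9 1)
6 → miss, evict 1, frames (7 9 6)
Hits: 3 of 14 references → 3/14 = 0.2143.

0.21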